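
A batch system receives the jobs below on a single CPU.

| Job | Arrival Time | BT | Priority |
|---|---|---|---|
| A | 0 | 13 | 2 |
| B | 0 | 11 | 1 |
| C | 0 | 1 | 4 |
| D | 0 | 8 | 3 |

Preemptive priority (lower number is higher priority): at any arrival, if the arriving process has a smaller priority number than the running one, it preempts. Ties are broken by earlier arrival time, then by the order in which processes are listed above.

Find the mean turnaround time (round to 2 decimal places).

25.00

Gantt: | B 0-11 | A 11-24 | D 24-32 | C 32-33 |
Completion: A=24  B=11  C=33  D=32
Turnaround times: A=24, B=11, C=33, D=32
Average turnaround = (24+11+33+32) / 4 = 100/4 = 25.00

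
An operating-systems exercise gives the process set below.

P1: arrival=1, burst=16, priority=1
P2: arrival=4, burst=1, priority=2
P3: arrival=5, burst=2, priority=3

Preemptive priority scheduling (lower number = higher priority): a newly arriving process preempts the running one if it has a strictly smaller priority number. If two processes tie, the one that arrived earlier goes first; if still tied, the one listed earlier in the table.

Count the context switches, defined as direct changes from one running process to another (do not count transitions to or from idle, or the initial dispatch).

Schedule: | idle 0-1 | P1 1-17 | P2 17-18 | P3 18-20 |
Completion: P1=17  P2=18  P3=20
Turnaround (C−A): P1=16  P2=14  P3=15

2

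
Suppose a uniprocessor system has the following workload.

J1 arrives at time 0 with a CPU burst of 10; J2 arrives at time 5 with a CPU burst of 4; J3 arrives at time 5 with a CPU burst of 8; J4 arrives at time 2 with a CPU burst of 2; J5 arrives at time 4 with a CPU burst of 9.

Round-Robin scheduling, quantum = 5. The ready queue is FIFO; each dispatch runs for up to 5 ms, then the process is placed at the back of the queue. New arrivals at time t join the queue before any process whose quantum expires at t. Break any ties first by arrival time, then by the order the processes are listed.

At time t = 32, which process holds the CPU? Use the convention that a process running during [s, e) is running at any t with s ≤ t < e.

Timeline: | J1 0-5 | J4 5-7 | J5 7-12 | J2 12-16 | J3 16-21 | J1 21-26 | J5 26-30 | J3 30-33 |
Completion: J1=26  J2=16  J3=33  J4=7  J5=30
Turnaround (C−A): J1=26  J2=11  J3=28  J4=5  J5=26

J3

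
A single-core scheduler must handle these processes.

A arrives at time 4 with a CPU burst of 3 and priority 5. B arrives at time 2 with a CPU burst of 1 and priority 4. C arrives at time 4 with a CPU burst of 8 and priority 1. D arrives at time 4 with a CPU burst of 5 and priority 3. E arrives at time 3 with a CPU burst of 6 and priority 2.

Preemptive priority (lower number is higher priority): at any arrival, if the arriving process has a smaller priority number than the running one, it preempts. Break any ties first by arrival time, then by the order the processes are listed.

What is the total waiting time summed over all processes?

39

Timeline: | idle 0-2 | B 2-3 | E 3-4 | C 4-12 | E 12-17 | D 17-22 | A 22-25 |
Completion: A=25  B=3  C=12  D=22  E=17
Turnaround (C−A): A=21  B=1  C=8  D=18  E=14
Waiting = turnaround − burst: A=18, B=0, C=0, D=13, E=8
Total waiting = 18 + 0 + 0 + 13 + 8 = 39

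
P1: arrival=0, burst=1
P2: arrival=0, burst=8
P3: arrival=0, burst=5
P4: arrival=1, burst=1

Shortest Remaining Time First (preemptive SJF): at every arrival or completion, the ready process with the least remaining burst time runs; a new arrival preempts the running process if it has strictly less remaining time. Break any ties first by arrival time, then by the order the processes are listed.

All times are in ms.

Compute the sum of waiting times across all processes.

9

Schedule: | P1 0-1 | P4 1-2 | P3 2-7 | P2 7-15 |
Completion: P1=1  P2=15  P3=7  P4=2
Turnaround (C−A): P1=1  P2=15  P3=7  P4=1
Waiting = turnaround − burst: P1=0, P2=7, P3=2, P4=0
Total waiting = 0 + 7 + 2 + 0 = 9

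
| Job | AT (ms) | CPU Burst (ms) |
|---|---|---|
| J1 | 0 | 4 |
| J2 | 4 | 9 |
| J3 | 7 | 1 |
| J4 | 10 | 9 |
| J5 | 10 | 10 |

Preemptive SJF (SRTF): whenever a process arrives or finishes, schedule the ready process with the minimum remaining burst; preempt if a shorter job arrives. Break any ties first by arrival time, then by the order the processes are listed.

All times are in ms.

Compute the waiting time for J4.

4

Gantt: | J1 0-4 | J2 4-7 | J3 7-8 | J2 8-14 | J4 14-23 | J5 23-33 |
Completion: J1=4  J2=14  J3=8  J4=23  J5=33
Waiting(J4) = turnaround − burst = 13 − 9 = 4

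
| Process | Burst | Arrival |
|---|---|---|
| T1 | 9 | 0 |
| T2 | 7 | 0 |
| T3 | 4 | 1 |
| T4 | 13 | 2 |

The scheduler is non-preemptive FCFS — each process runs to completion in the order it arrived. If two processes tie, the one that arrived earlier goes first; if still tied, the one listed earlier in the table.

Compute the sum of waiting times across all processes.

Gantt: | T1 0-9 | T2 9-16 | T3 16-20 | T4 20-33 |
Completion: T1=9  T2=16  T3=20  T4=33
Turnaround (C−A): T1=9  T2=16  T3=19  T4=31
Waiting = turnaround − burst: T1=0, T2=9, T3=15, T4=18
Total waiting = 0 + 9 + 15 + 18 = 42

42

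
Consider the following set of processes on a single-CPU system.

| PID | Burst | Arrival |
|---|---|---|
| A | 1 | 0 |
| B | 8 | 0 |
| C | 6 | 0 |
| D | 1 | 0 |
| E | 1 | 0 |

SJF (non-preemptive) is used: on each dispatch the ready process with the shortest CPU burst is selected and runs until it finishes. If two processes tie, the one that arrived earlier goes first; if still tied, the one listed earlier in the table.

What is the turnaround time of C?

Gantt: | A 0-1 | D 1-2 | E 2-3 | C 3-9 | B 9-17 |
Completion: A=1  B=17  C=9  D=2  E=3
Turnaround(C) = completion − arrival = 9 − 0 = 9

9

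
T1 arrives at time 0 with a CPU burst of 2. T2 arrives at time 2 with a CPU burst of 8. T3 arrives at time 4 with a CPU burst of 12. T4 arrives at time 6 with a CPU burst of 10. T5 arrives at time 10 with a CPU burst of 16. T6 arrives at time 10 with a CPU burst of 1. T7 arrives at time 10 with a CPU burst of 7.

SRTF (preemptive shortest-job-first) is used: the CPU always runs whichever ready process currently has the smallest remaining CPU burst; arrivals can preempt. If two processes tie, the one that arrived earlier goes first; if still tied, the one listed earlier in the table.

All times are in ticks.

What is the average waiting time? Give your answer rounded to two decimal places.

9.57

Gantt: | T1 0-2 | T2 2-10 | T6 10-11 | T7 11-18 | T4 18-28 | T3 28-40 | T5 40-56 |
Completion: T1=2  T2=10  T3=40  T4=28  T5=56  T6=11  T7=18
Waiting times: T1=0, T2=0, T3=24, T4=12, T5=30, T6=0, T7=1
Average waiting = (0+0+24+12+30+0+1) / 7 = 67/7 = 9.57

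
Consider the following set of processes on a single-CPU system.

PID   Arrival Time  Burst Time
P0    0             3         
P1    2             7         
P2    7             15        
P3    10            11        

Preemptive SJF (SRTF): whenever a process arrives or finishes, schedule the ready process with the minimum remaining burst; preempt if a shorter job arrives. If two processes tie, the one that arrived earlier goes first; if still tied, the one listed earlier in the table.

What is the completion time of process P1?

Timeline: | P0 0-3 | P1 3-10 | P3 10-21 | P2 21-36 |
Completion: P0=3  P1=10  P2=36  P3=21
Turnaround (C−A): P0=3  P1=8  P2=29  P3=11

10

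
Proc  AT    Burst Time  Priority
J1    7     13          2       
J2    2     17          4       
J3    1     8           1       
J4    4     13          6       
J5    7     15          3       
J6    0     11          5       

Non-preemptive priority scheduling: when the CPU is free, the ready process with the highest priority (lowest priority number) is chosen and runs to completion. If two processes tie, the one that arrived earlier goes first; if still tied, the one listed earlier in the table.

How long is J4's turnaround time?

73

Schedule: | J6 0-11 | J3 11-19 | J1 19-32 | J5 32-47 | J2 47-64 | J4 64-77 |
Completion: J1=32  J2=64  J3=19  J4=77  J5=47  J6=11
Turnaround (C−A): J1=25  J2=62  J3=18  J4=73  J5=40  J6=11
Turnaround(J4) = completion − arrival = 77 − 4 = 73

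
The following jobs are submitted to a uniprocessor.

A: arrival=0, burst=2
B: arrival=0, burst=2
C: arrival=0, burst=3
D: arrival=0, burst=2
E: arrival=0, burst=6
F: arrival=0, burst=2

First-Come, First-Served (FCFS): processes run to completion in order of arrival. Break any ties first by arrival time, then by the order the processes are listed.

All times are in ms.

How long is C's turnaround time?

7

Gantt: | A 0-2 | B 2-4 | C 4-7 | D 7-9 | E 9-15 | F 15-17 |
Completion: A=2  B=4  C=7  D=9  E=15  F=17
Turnaround (C−A): A=2  B=4  C=7  D=9  E=15  F=17
Turnaround(C) = completion − arrival = 7 − 0 = 7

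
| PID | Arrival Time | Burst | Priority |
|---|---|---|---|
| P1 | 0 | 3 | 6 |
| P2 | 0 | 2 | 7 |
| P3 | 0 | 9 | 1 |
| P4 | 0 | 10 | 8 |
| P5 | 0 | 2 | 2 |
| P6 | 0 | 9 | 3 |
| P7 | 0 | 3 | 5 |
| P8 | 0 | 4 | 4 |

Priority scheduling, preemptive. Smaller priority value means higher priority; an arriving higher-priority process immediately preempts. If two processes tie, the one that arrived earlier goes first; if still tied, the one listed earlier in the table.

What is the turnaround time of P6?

Gantt: | P3 0-9 | P5 9-11 | P6 11-20 | P8 20-24 | P7 24-27 | P1 27-30 | P2 30-32 | P4 32-42 |
Completion: P1=30  P2=32  P3=9  P4=42  P5=11  P6=20  P7=27  P8=24
Turnaround(P6) = completion − arrival = 20 − 0 = 20

20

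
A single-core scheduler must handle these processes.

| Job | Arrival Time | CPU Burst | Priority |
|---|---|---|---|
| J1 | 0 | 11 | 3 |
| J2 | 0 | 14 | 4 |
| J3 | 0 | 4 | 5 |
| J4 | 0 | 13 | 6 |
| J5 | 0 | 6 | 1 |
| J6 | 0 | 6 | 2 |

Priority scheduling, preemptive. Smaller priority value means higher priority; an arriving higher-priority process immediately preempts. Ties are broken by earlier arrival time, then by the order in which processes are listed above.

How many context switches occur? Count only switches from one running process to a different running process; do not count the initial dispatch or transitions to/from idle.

5

Timeline: | J5 0-6 | J6 6-12 | J1 12-23 | J2 23-37 | J3 37-41 | J4 41-54 |
Completion: J1=23  J2=37  J3=41  J4=54  J5=6  J6=12
Turnaround (C−A): J1=23  J2=37  J3=41  J4=54  J5=6  J6=12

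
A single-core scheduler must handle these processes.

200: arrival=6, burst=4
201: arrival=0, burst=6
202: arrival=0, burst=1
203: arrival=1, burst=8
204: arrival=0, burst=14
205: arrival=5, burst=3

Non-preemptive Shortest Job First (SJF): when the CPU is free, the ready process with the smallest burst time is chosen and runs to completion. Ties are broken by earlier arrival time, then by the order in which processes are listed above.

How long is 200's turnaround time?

8

Gantt: | 202 0-1 | 201 1-7 | 205 7-10 | 200 10-14 | 203 14-22 | 204 22-36 |
Completion: 200=14  201=7  202=1  203=22  204=36  205=10
Turnaround (C−A): 200=8  201=7  202=1  203=21  204=36  205=5
Turnaround(200) = completion − arrival = 14 − 6 = 8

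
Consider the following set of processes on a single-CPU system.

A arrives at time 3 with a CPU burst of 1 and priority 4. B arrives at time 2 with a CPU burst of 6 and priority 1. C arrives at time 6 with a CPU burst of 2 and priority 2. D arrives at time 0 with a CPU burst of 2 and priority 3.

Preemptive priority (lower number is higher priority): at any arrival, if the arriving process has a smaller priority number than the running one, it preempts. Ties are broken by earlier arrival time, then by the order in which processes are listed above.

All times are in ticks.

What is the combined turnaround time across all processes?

20

Schedule: | D 0-2 | B 2-8 | C 8-10 | A 10-11 |
Completion: A=11  B=8  C=10  D=2
Turnaround = completion − arrival: A=8, B=6, C=4, D=2
Total turnaround = 8 + 6 + 4 + 2 = 20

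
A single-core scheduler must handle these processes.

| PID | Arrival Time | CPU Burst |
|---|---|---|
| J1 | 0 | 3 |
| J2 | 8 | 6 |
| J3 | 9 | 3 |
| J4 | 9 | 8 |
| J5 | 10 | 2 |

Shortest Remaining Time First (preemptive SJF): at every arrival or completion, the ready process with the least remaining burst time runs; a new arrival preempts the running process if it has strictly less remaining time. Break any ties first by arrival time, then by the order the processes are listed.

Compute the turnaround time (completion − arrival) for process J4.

18

Timeline: | J1 0-3 | idle 3-8 | J2 8-9 | J3 9-12 | J5 12-14 | J2 14-19 | J4 19-27 |
Completion: J1=3  J2=19  J3=12  J4=27  J5=14
Turnaround (C−A): J1=3  J2=11  J3=3  J4=18  J5=4
Turnaround(J4) = completion − arrival = 27 − 9 = 18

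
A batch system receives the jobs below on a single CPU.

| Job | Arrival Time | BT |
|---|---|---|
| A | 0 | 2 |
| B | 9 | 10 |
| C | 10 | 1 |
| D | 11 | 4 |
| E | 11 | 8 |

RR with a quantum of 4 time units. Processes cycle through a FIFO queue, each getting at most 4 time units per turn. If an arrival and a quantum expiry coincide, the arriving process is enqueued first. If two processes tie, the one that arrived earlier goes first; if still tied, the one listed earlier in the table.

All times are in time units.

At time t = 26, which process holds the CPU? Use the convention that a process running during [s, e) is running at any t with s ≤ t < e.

E

Timeline: | A 0-2 | idle 2-9 | B 9-13 | C 13-14 | D 14-18 | E 18-22 | B 22-26 | E 26-30 | B 30-32 |
Completion: A=2  B=32  C=14  D=18  E=30
Turnaround (C−A): A=2  B=23  C=4  D=7  E=19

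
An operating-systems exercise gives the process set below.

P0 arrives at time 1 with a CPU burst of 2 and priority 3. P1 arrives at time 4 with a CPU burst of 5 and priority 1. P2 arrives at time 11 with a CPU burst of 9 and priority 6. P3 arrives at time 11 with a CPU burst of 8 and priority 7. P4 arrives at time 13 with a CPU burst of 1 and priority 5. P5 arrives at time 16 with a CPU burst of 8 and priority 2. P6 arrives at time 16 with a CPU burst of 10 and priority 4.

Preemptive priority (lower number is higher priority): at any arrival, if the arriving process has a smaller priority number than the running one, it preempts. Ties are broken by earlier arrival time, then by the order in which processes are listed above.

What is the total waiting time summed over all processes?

Schedule: | idle 0-1 | P0 1-3 | idle 3-4 | P1 4-9 | idle 9-11 | P2 11-13 | P4 13-14 | P2 14-16 | P5 16-24 | P6 24-34 | P2 34-39 | P3 39-47 |
Completion: P0=3  P1=9  P2=39  P3=47  P4=14  P5=24  P6=34
Waiting = turnaround − burst: P0=0, P1=0, P2=19, P3=28, P4=0, P5=0, P6=8
Total waiting = 0 + 0 + 19 + 28 + 0 + 0 + 8 = 55

55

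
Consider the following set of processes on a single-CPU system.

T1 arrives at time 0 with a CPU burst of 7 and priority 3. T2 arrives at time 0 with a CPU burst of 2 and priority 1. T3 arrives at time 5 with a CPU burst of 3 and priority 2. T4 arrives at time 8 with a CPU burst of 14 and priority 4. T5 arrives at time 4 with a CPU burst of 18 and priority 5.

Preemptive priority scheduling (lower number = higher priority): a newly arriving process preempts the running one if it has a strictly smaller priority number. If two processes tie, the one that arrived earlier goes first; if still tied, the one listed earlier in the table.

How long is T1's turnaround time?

12

Gantt: | T2 0-2 | T1 2-5 | T3 5-8 | T1 8-12 | T4 12-26 | T5 26-44 |
Completion: T1=12  T2=2  T3=8  T4=26  T5=44
Turnaround(T1) = completion − arrival = 12 − 0 = 12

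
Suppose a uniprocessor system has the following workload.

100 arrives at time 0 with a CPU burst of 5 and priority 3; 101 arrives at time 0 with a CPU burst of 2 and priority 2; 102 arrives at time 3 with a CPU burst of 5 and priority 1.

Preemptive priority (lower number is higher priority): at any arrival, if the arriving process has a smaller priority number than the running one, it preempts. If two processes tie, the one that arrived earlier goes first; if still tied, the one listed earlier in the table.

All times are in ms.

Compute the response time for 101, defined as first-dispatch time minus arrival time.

0

Schedule: | 101 0-2 | 100 2-3 | 102 3-8 | 100 8-12 |
Completion: 100=12  101=2  102=8
Turnaround (C−A): 100=12  101=2  102=5
Response(101) = first start − arrival = 0 − 0 = 0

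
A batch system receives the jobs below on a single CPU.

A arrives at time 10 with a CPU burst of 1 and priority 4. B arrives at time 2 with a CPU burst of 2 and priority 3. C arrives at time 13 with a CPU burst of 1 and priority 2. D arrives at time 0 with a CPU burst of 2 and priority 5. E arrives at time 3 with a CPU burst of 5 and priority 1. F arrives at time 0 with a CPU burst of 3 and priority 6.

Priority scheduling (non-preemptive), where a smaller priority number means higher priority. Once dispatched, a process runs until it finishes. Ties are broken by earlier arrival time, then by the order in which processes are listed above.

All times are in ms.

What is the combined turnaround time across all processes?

Schedule: | D 0-2 | B 2-4 | E 4-9 | F 9-12 | A 12-13 | C 13-14 |
Completion: A=13  B=4  C=14  D=2  E=9  F=12
Turnaround (C−A): A=3  B=2  C=1  D=2  E=6  F=12
Turnaround = completion − arrival: A=3, B=2, C=1, D=2, E=6, F=12
Total turnaround = 3 + 2 + 1 + 2 + 6 + 12 = 26

26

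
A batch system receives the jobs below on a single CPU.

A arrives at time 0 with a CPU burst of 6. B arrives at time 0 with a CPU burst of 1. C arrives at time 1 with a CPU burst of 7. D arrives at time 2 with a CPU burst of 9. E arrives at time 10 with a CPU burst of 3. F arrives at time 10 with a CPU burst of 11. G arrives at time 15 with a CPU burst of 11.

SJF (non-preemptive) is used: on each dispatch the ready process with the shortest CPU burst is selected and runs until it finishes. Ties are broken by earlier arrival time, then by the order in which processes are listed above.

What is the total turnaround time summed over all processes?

112

Schedule: | B 0-1 | A 1-7 | C 7-14 | E 14-17 | D 17-26 | F 26-37 | G 37-48 |
Completion: A=7  B=1  C=14  D=26  E=17  F=37  G=48
Turnaround (C−A): A=7  B=1  C=13  D=24  E=7  F=27  G=33
Turnaround = completion − arrival: A=7, B=1, C=13, D=24, E=7, F=27, G=33
Total turnaround = 7 + 1 + 13 + 24 + 7 + 27 + 33 = 112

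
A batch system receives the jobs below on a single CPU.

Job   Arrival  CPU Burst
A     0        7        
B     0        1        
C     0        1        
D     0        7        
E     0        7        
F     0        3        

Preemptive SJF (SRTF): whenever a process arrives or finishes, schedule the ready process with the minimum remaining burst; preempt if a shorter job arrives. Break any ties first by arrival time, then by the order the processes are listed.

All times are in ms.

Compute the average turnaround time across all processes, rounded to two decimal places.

Timeline: | B 0-1 | C 1-2 | F 2-5 | A 5-12 | D 12-19 | E 19-26 |
Completion: A=12  B=1  C=2  D=19  E=26  F=5
Turnaround (C−A): A=12  B=1  C=2  D=19  E=26  F=5
Turnaround times: A=12, B=1, C=2, D=19, E=26, F=5
Average turnaround = (12+1+2+19+26+5) / 6 = 65/6 = 10.83

10.83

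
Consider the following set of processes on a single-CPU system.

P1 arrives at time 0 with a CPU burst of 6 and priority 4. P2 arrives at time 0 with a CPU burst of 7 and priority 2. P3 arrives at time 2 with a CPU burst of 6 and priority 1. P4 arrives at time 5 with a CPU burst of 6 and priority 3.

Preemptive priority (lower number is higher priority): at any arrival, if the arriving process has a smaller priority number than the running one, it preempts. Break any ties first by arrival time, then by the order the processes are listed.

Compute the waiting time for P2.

6

Timeline: | P2 0-2 | P3 2-8 | P2 8-13 | P4 13-19 | P1 19-25 |
Completion: P1=25  P2=13  P3=8  P4=19
Waiting(P2) = turnaround − burst = 13 − 7 = 6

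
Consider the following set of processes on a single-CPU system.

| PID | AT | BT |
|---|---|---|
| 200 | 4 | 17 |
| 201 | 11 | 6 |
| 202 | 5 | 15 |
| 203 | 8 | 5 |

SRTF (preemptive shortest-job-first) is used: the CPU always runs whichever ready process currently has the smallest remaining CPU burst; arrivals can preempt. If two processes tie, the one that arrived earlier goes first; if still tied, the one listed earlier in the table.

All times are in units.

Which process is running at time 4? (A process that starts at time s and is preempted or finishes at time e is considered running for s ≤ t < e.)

200

Timeline: | idle 0-4 | 200 4-5 | 202 5-8 | 203 8-13 | 201 13-19 | 202 19-31 | 200 31-47 |
Completion: 200=47  201=19  202=31  203=13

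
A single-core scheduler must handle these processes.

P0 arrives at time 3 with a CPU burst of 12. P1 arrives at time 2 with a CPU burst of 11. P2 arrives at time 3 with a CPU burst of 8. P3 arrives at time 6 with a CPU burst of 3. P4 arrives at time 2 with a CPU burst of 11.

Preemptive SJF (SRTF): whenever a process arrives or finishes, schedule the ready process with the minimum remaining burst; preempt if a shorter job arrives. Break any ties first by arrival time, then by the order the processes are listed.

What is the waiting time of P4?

Gantt: | idle 0-2 | P1 2-3 | P2 3-6 | P3 6-9 | P2 9-14 | P1 14-24 | P4 24-35 | P0 35-47 |
Completion: P0=47  P1=24  P2=14  P3=9  P4=35
Turnaround (C−A): P0=44  P1=22  P2=11  P3=3  P4=33
Waiting(P4) = turnaround − burst = 33 − 11 = 22

22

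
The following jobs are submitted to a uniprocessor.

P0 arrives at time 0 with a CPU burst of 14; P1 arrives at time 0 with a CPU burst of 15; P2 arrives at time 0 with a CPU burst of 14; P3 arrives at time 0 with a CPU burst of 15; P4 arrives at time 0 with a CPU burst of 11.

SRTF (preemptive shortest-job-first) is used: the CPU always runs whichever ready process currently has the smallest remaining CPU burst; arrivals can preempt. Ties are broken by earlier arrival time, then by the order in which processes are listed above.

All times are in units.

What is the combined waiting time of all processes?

Timeline: | P4 0-11 | P0 11-25 | P2 25-39 | P1 39-54 | P3 54-69 |
Completion: P0=25  P1=54  P2=39  P3=69  P4=11
Turnaround (C−A): P0=25  P1=54  P2=39  P3=69  P4=11
Waiting = turnaround − burst: P0=11, P1=39, P2=25, P3=54, P4=0
Total waiting = 11 + 39 + 25 + 54 + 0 = 129

129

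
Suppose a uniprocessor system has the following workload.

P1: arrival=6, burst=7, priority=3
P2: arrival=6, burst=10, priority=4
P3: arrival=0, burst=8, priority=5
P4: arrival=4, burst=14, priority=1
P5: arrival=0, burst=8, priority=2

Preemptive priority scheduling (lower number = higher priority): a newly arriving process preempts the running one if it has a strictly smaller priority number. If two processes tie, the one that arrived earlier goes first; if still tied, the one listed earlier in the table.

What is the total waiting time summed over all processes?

Schedule: | P5 0-4 | P4 4-18 | P5 18-22 | P1 22-29 | P2 29-39 | P3 39-47 |
Completion: P1=29  P2=39  P3=47  P4=18  P5=22
Turnaround (C−A): P1=23  P2=33  P3=47  P4=14  P5=22
Waiting = turnaround − burst: P1=16, P2=23, P3=39, P4=0, P5=14
Total waiting = 16 + 23 + 39 + 0 + 14 = 92

92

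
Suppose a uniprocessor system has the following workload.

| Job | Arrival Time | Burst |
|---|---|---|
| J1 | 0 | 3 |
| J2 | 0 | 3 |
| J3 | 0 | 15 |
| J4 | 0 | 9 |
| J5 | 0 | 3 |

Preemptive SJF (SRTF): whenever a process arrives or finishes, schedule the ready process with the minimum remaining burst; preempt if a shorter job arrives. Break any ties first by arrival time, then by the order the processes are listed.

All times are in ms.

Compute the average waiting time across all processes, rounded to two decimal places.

7.20

Gantt: | J1 0-3 | J2 3-6 | J5 6-9 | J4 9-18 | J3 18-33 |
Completion: J1=3  J2=6  J3=33  J4=18  J5=9
Turnaround (C−A): J1=3  J2=6  J3=33  J4=18  J5=9
Waiting times: J1=0, J2=3, J3=18, J4=9, J5=6
Average waiting = (0+3+18+9+6) / 5 = 36/5 = 7.20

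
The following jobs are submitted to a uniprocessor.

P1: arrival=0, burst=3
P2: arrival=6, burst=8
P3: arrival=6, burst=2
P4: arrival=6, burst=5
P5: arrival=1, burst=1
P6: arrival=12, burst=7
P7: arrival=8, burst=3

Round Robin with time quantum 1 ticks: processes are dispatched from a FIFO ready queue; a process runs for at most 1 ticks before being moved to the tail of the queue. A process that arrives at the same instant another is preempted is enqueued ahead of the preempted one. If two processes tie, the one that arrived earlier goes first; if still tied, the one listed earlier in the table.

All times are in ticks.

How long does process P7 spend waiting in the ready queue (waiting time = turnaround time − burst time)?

8

Gantt: | P1 0-1 | P5 1-2 | P1 2-4 | idle 4-6 | P2 6-7 | P3 7-8 | P4 8-9 | P2 9-10 | P7 10-11 | P3 11-12 | P4 12-13 | P2 13-14 | P7 14-15 | P6 15-16 | P4 16-17 | P2 17-18 | P7 18-19 | P6 19-20 | P4 20-21 | P2 21-22 | P6 22-23 | P4 23-24 | P2 24-25 | P6 25-26 | P2 26-27 | P6 27-28 | P2 28-29 | P6 29-31 |
Completion: P1=4  P2=29  P3=12  P4=24  P5=2  P6=31  P7=19
Waiting(P7) = turnaround − burst = 11 − 3 = 8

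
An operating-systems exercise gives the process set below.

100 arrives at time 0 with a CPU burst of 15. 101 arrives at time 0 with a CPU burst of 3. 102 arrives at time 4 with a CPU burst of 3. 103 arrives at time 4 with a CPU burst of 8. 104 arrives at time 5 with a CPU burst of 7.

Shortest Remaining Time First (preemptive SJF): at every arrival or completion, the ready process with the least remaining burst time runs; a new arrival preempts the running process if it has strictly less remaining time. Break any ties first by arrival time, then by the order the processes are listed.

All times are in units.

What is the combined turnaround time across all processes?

69

Gantt: | 101 0-3 | 100 3-4 | 102 4-7 | 104 7-14 | 103 14-22 | 100 22-36 |
Completion: 100=36  101=3  102=7  103=22  104=14
Turnaround (C−A): 100=36  101=3  102=3  103=18  104=9
Turnaround = completion − arrival: 100=36, 101=3, 102=3, 103=18, 104=9
Total turnaround = 36 + 3 + 3 + 18 + 9 = 69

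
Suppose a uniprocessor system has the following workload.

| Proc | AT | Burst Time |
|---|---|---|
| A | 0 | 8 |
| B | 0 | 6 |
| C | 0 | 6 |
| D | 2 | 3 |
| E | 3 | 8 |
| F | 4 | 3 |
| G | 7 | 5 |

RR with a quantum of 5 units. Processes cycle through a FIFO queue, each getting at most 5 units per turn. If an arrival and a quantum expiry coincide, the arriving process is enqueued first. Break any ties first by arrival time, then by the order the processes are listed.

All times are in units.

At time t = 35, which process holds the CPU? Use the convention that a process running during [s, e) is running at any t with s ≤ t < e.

Schedule: | A 0-5 | B 5-10 | C 10-15 | D 15-18 | E 18-23 | F 23-26 | A 26-29 | G 29-34 | B 34-35 | C 35-36 | E 36-39 |
Completion: A=29  B=35  C=36  D=18  E=39  F=26  G=34
Turnaround (C−A): A=29  B=35  C=36  D=16  E=36  F=22  G=27

C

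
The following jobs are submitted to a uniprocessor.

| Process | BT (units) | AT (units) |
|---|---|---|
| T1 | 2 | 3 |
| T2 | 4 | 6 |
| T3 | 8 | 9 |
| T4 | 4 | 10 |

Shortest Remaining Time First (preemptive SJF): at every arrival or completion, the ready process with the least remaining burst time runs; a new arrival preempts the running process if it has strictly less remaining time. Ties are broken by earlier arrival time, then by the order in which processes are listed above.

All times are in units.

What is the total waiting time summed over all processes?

5

Schedule: | idle 0-3 | T1 3-5 | idle 5-6 | T2 6-10 | T4 10-14 | T3 14-22 |
Completion: T1=5  T2=10  T3=22  T4=14
Turnaround (C−A): T1=2  T2=4  T3=13  T4=4
Waiting = turnaround − burst: T1=0, T2=0, T3=5, T4=0
Total waiting = 0 + 0 + 5 + 0 = 5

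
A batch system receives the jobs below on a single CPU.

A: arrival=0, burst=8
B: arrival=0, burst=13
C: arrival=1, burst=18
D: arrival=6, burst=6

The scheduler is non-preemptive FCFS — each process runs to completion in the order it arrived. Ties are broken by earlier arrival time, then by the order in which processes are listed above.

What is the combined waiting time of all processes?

Gantt: | A 0-8 | B 8-21 | C 21-39 | D 39-45 |
Completion: A=8  B=21  C=39  D=45
Turnaround (C−A): A=8  B=21  C=38  D=39
Waiting = turnaround − burst: A=0, B=8, C=20, D=33
Total waiting = 0 + 8 + 20 + 33 = 61

61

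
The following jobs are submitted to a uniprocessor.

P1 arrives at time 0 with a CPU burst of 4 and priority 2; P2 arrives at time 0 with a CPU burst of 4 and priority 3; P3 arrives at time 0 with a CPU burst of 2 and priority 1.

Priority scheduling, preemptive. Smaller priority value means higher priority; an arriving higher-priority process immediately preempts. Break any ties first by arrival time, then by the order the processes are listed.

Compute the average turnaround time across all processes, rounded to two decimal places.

Schedule: | P3 0-2 | P1 2-6 | P2 6-10 |
Completion: P1=6  P2=10  P3=2
Turnaround (C−A): P1=6  P2=10  P3=2
Turnaround times: P1=6, P2=10, P3=2
Average turnaround = (6+10+2) / 3 = 18/3 = 6.00

6.00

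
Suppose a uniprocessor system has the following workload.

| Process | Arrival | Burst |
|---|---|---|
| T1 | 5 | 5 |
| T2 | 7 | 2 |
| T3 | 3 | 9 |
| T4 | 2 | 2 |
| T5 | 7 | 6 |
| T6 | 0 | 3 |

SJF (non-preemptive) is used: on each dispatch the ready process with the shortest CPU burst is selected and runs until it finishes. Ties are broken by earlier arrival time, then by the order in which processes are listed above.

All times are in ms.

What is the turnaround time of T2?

5

Schedule: | T6 0-3 | T4 3-5 | T1 5-10 | T2 10-12 | T5 12-18 | T3 18-27 |
Completion: T1=10  T2=12  T3=27  T4=5  T5=18  T6=3
Turnaround(T2) = completion − arrival = 12 − 7 = 5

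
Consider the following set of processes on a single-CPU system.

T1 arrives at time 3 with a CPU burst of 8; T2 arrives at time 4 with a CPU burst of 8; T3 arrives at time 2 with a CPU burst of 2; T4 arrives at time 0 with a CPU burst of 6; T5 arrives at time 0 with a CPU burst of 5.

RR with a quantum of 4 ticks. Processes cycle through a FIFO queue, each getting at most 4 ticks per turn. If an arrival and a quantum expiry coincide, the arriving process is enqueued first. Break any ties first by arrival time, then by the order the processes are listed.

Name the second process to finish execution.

Gantt: | T4 0-4 | T5 4-8 | T3 8-10 | T1 10-14 | T2 14-18 | T4 18-20 | T5 20-21 | T1 21-25 | T2 25-29 |
Completion: T1=25  T2=29  T3=10  T4=20  T5=21
Turnaround (C−A): T1=22  T2=25  T3=8  T4=20  T5=21
Finish order: T3 → T4 → T5 → T1 → T2

T4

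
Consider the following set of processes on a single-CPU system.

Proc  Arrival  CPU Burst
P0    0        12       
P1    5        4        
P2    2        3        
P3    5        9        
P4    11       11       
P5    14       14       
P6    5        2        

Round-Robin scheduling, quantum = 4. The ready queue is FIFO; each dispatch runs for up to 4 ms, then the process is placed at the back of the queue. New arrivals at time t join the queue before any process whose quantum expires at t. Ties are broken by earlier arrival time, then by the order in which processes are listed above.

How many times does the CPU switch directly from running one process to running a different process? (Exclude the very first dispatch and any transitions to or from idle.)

14

Timeline: | P0 0-4 | P2 4-7 | P0 7-11 | P1 11-15 | P3 15-19 | P6 19-21 | P4 21-25 | P0 25-29 | P5 29-33 | P3 33-37 | P4 37-41 | P5 41-45 | P3 45-46 | P4 46-49 | P5 49-55 |
Completion: P0=29  P1=15  P2=7  P3=46  P4=49  P5=55  P6=21
Turnaround (C−A): P0=29  P1=10  P2=5  P3=41  P4=38  P5=41  P6=16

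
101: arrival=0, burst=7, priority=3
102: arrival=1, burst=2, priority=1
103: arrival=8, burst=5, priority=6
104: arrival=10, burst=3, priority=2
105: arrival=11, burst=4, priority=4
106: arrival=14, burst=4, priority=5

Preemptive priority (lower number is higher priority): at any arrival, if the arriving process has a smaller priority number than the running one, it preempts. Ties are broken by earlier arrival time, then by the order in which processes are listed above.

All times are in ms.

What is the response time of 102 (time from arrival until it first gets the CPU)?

Timeline: | 101 0-1 | 102 1-3 | 101 3-9 | 103 9-10 | 104 10-13 | 105 13-17 | 106 17-21 | 103 21-25 |
Completion: 101=9  102=3  103=25  104=13  105=17  106=21
Turnaround (C−A): 101=9  102=2  103=17  104=3  105=6  106=7
Response(102) = first start − arrival = 1 − 1 = 0

0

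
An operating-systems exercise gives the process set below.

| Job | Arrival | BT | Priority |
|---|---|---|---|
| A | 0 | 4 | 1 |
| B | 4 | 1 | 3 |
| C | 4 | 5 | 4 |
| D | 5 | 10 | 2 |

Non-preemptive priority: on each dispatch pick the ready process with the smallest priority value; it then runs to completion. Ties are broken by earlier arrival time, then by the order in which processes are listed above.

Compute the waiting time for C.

Gantt: | A 0-4 | B 4-5 | D 5-15 | C 15-20 |
Completion: A=4  B=5  C=20  D=15
Turnaround (C−A): A=4  B=1  C=16  D=10
Waiting(C) = turnaround − burst = 16 − 5 = 11

11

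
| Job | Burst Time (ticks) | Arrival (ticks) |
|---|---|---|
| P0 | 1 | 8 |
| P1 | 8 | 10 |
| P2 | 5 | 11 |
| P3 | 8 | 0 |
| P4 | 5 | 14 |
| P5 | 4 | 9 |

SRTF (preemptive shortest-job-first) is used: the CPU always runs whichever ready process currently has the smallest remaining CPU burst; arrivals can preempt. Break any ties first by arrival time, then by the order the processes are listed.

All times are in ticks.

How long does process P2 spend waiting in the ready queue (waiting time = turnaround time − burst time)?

Gantt: | P3 0-8 | P0 8-9 | P5 9-13 | P2 13-18 | P4 18-23 | P1 23-31 |
Completion: P0=9  P1=31  P2=18  P3=8  P4=23  P5=13
Turnaround (C−A): P0=1  P1=21  P2=7  P3=8  P4=9  P5=4
Waiting(P2) = turnaround − burst = 7 − 5 = 2

2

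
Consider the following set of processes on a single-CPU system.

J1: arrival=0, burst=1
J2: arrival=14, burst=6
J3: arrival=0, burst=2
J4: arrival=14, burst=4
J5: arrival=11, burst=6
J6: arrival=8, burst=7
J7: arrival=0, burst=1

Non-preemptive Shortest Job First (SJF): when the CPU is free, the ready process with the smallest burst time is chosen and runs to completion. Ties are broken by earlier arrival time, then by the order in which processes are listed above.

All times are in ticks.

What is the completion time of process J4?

19

Schedule: | J1 0-1 | J7 1-2 | J3 2-4 | idle 4-8 | J6 8-15 | J4 15-19 | J5 19-25 | J2 25-31 |
Completion: J1=1  J2=31  J3=4  J4=19  J5=25  J6=15  J7=2
Turnaround (C−A): J1=1  J2=17  J3=4  J4=5  J5=14  J6=7  J7=2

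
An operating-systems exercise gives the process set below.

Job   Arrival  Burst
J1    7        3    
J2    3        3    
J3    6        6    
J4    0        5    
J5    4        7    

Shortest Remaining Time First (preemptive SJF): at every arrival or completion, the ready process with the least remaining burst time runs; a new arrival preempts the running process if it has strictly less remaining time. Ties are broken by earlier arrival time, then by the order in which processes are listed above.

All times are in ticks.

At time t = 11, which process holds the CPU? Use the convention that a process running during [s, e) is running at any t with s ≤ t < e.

J3

Schedule: | J4 0-5 | J2 5-8 | J1 8-11 | J3 11-17 | J5 17-24 |
Completion: J1=11  J2=8  J3=17  J4=5  J5=24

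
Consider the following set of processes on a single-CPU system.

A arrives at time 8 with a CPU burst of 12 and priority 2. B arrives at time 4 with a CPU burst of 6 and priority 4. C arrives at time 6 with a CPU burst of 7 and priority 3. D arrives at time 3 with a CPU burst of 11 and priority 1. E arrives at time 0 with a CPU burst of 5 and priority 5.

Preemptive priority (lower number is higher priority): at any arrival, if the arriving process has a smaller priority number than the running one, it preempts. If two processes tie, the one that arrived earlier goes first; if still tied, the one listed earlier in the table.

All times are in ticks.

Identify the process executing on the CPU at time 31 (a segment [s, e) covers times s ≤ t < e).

C

Gantt: | E 0-3 | D 3-14 | A 14-26 | C 26-33 | B 33-39 | E 39-41 |
Completion: A=26  B=39  C=33  D=14  E=41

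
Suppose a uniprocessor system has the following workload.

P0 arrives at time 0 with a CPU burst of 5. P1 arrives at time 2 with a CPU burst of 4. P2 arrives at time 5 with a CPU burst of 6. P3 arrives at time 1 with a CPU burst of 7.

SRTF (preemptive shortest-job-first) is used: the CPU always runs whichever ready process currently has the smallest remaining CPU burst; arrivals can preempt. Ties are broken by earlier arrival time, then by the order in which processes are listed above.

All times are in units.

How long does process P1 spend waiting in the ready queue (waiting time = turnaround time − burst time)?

Gantt: | P0 0-5 | P1 5-9 | P2 9-15 | P3 15-22 |
Completion: P0=5  P1=9  P2=15  P3=22
Turnaround (C−A): P0=5  P1=7  P2=10  P3=21
Waiting(P1) = turnaround − burst = 7 − 4 = 3

3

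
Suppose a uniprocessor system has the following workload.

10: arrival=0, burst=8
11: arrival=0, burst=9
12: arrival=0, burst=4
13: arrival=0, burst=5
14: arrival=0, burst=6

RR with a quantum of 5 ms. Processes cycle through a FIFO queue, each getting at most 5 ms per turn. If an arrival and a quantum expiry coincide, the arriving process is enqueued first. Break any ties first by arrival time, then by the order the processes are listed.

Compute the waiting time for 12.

Gantt: | 10 0-5 | 11 5-10 | 12 10-14 | 13 14-19 | 14 19-24 | 10 24-27 | 11 27-31 | 14 31-32 |
Completion: 10=27  11=31  12=14  13=19  14=32
Turnaround (C−A): 10=27  11=31  12=14  13=19  14=32
Waiting(12) = turnaround − burst = 14 − 4 = 10

10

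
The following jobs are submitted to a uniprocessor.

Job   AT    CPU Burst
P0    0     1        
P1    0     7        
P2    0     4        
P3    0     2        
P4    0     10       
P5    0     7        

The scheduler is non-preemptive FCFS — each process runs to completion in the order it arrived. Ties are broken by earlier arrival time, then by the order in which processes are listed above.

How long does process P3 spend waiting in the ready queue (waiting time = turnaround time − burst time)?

12

Schedule: | P0 0-1 | P1 1-8 | P2 8-12 | P3 12-14 | P4 14-24 | P5 24-31 |
Completion: P0=1  P1=8  P2=12  P3=14  P4=24  P5=31
Turnaround (C−A): P0=1  P1=8  P2=12  P3=14  P4=24  P5=31
Waiting(P3) = turnaround − burst = 14 − 2 = 12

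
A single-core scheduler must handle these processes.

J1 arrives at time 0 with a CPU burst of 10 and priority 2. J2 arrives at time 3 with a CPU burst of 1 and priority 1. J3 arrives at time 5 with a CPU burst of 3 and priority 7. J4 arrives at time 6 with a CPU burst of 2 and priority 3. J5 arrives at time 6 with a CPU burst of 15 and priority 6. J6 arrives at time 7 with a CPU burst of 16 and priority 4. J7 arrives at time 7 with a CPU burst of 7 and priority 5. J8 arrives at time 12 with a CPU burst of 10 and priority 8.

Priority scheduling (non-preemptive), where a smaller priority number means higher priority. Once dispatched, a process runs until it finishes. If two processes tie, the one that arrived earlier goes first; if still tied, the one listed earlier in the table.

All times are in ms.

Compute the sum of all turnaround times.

Gantt: | J1 0-10 | J2 10-11 | J4 11-13 | J6 13-29 | J7 29-36 | J5 36-51 | J3 51-54 | J8 54-64 |
Completion: J1=10  J2=11  J3=54  J4=13  J5=51  J6=29  J7=36  J8=64
Turnaround (C−A): J1=10  J2=8  J3=49  J4=7  J5=45  J6=22  J7=29  J8=52
Turnaround = completion − arrival: J1=10, J2=8, J3=49, J4=7, J5=45, J6=22, J7=29, J8=52
Total turnaround = 10 + 8 + 49 + 7 + 45 + 22 + 29 + 52 = 222

222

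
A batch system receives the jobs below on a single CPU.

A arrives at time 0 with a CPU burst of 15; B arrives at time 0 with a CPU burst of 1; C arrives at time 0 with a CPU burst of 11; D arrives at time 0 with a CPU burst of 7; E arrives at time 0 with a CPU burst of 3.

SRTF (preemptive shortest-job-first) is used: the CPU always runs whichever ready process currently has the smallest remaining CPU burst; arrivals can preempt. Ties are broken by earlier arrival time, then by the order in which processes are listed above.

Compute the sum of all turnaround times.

Timeline: | B 0-1 | E 1-4 | D 4-11 | C 11-22 | A 22-37 |
Completion: A=37  B=1  C=22  D=11  E=4
Turnaround (C−A): A=37  B=1  C=22  D=11  E=4
Turnaround = completion − arrival: A=37, B=1, C=22, D=11, E=4
Total turnaround = 37 + 1 + 22 + 11 + 4 = 75

75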